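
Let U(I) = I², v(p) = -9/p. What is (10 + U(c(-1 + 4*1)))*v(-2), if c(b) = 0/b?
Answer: 45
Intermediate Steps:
c(b) = 0
(10 + U(c(-1 + 4*1)))*v(-2) = (10 + 0²)*(-9/(-2)) = (10 + 0)*(-9*(-½)) = 10*(9/2) = 45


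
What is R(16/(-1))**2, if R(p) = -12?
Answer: 144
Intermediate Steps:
R(16/(-1))**2 = (-12)**2 = 144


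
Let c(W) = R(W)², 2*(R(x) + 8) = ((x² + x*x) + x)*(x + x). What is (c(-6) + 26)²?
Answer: 26647950564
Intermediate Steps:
R(x) = -8 + x*(x + 2*x²) (R(x) = -8 + (((x² + x*x) + x)*(x + x))/2 = -8 + (((x² + x²) + x)*(2*x))/2 = -8 + ((2*x² + x)*(2*x))/2 = -8 + ((x + 2*x²)*(2*x))/2 = -8 + (2*x*(x + 2*x²))/2 = -8 + x*(x + 2*x²))
c(W) = (-8 + W² + 2*W³)²
(c(-6) + 26)² = ((-8 + (-6)² + 2*(-6)³)² + 26)² = ((-8 + 36 + 2*(-216))² + 26)² = ((-8 + 36 - 432)² + 26)² = ((-404)² + 26)² = (163216 + 26)² = 163242² = 26647950564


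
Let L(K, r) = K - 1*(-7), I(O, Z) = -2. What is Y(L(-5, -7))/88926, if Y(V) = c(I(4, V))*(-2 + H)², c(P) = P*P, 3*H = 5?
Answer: 2/400167 ≈ 4.9979e-6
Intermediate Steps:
H = 5/3 (H = (⅓)*5 = 5/3 ≈ 1.6667)
L(K, r) = 7 + K (L(K, r) = K + 7 = 7 + K)
c(P) = P²
Y(V) = 4/9 (Y(V) = (-2)²*(-2 + 5/3)² = 4*(-⅓)² = 4*(⅑) = 4/9)
Y(L(-5, -7))/88926 = (4/9)/88926 = (4/9)*(1/88926) = 2/400167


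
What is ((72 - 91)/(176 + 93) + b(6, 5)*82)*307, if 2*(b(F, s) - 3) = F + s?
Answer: 57554518/269 ≈ 2.1396e+5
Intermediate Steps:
b(F, s) = 3 + F/2 + s/2 (b(F, s) = 3 + (F + s)/2 = 3 + (F/2 + s/2) = 3 + F/2 + s/2)
((72 - 91)/(176 + 93) + b(6, 5)*82)*307 = ((72 - 91)/(176 + 93) + (3 + (½)*6 + (½)*5)*82)*307 = (-19/269 + (3 + 3 + 5/2)*82)*307 = (-19*1/269 + (17/2)*82)*307 = (-19/269 + 697)*307 = (187474/269)*307 = 57554518/269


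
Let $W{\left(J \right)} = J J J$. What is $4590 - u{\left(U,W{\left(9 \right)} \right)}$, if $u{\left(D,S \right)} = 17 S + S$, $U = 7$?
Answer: $-8532$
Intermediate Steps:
$W{\left(J \right)} = J^{3}$ ($W{\left(J \right)} = J^{2} J = J^{3}$)
$u{\left(D,S \right)} = 18 S$
$4590 - u{\left(U,W{\left(9 \right)} \right)} = 4590 - 18 \cdot 9^{3} = 4590 - 18 \cdot 729 = 4590 - 13122 = -8532$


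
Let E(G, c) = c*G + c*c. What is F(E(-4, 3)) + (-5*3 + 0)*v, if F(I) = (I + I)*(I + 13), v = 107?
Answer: -1665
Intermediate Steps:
E(G, c) = c² + G*c (E(G, c) = G*c + c² = c² + G*c)
F(I) = 2*I*(13 + I) (F(I) = (2*I)*(13 + I) = 2*I*(13 + I))
F(E(-4, 3)) + (-5*3 + 0)*v = 2*(3*(-4 + 3))*(13 + 3*(-4 + 3)) + (-5*3 + 0)*107 = 2*(3*(-1))*(13 + 3*(-1)) + (-15 + 0)*107 = 2*(-3)*(13 - 3) - 15*107 = 2*(-3)*10 - 1605 = -60 - 1605 = -1665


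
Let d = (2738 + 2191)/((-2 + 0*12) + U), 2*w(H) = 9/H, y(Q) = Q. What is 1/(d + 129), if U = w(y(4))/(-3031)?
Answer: -48505/113261247 ≈ -0.00042826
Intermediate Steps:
w(H) = 9/(2*H) (w(H) = (9/H)/2 = 9/(2*H))
U = -9/24248 (U = ((9/2)/4)/(-3031) = ((9/2)*(¼))*(-1/3031) = (9/8)*(-1/3031) = -9/24248 ≈ -0.00037116)
d = -119518392/48505 (d = (2738 + 2191)/((-2 + 0*12) - 9/24248) = 4929/((-2 + 0) - 9/24248) = 4929/(-2 - 9/24248) = 4929/(-48505/24248) = 4929*(-24248/48505) = -119518392/48505 ≈ -2464.0)
1/(d + 129) = 1/(-119518392/48505 + 129) = 1/(-113261247/48505) = -48505/113261247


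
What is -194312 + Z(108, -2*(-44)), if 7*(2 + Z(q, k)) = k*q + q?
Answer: -1350586/7 ≈ -1.9294e+5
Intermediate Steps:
Z(q, k) = -2 + q/7 + k*q/7 (Z(q, k) = -2 + (k*q + q)/7 = -2 + (q + k*q)/7 = -2 + (q/7 + k*q/7) = -2 + q/7 + k*q/7)
-194312 + Z(108, -2*(-44)) = -194312 + (-2 + (⅐)*108 + (⅐)*(-2*(-44))*108) = -194312 + (-2 + 108/7 + (⅐)*88*108) = -194312 + (-2 + 108/7 + 9504/7) = -194312 + 9598/7 = -1350586/7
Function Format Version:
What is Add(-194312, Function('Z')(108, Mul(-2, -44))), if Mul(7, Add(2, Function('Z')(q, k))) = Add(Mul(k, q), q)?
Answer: Rational(-1350586, 7) ≈ -1.9294e+5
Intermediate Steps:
Function('Z')(q, k) = Add(-2, Mul(Rational(1, 7), q), Mul(Rational(1, 7), k, q)) (Function('Z')(q, k) = Add(-2, Mul(Rational(1, 7), Add(Mul(k, q), q))) = Add(-2, Mul(Rational(1, 7), Add(q, Mul(k, q)))) = Add(-2, Add(Mul(Rational(1, 7), q), Mul(Rational(1, 7), k, q))) = Add(-2, Mul(Rational(1, 7), q), Mul(Rational(1, 7), k, q)))
Add(-194312, Function('Z')(108, Mul(-2, -44))) = Add(-194312, Add(-2, Mul(Rational(1, 7), 108), Mul(Rational(1, 7), Mul(-2, -44), 108))) = Add(-194312, Add(-2, Rational(108, 7), Mul(Rational(1, 7), 88, 108))) = Add(-194312, Add(-2, Rational(108, 7), Rational(9504, 7))) = Add(-194312, Rational(9598, 7)) = Rational(-1350586, 7)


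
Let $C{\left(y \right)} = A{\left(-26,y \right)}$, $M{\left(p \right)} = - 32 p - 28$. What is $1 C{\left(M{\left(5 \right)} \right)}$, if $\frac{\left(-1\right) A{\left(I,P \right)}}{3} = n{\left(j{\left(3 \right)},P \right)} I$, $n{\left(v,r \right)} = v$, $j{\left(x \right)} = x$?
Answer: $234$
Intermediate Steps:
$M{\left(p \right)} = -28 - 32 p$
$A{\left(I,P \right)} = - 9 I$ ($A{\left(I,P \right)} = - 3 \cdot 3 I = - 9 I$)
$C{\left(y \right)} = 234$ ($C{\left(y \right)} = \left(-9\right) \left(-26\right) = 234$)
$1 C{\left(M{\left(5 \right)} \right)} = 1 \cdot 234 = 234$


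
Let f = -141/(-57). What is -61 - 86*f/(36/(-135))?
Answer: 27997/38 ≈ 736.76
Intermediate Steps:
f = 47/19 (f = -141*(-1/57) = 47/19 ≈ 2.4737)
-61 - 86*f/(36/(-135)) = -61 - 4042/(19*(36/(-135))) = -61 - 4042/(19*(36*(-1/135))) = -61 - 4042/(19*(-4/15)) = -61 - 4042*(-15)/(19*4) = -61 - 86*(-705/76) = -61 + 30315/38 = 27997/38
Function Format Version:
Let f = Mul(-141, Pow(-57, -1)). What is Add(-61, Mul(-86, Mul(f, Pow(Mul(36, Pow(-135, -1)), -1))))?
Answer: Rational(27997, 38) ≈ 736.76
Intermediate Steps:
f = Rational(47, 19) (f = Mul(-141, Rational(-1, 57)) = Rational(47, 19) ≈ 2.4737)
Add(-61, Mul(-86, Mul(f, Pow(Mul(36, Pow(-135, -1)), -1)))) = Add(-61, Mul(-86, Mul(Rational(47, 19), Pow(Mul(36, Pow(-135, -1)), -1)))) = Add(-61, Mul(-86, Mul(Rational(47, 19), Pow(Mul(36, Rational(-1, 135)), -1)))) = Add(-61, Mul(-86, Mul(Rational(47, 19), Pow(Rational(-4, 15), -1)))) = Add(-61, Mul(-86, Mul(Rational(47, 19), Rational(-15, 4)))) = Add(-61, Mul(-86, Rational(-705, 76))) = Add(-61, Rational(30315, 38)) = Rational(27997, 38)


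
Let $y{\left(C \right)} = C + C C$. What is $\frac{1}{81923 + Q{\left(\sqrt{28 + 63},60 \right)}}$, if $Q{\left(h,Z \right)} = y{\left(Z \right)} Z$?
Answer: $\frac{1}{301523} \approx 3.3165 \cdot 10^{-6}$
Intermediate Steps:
$y{\left(C \right)} = C + C^{2}$
$Q{\left(h,Z \right)} = Z^{2} \left(1 + Z\right)$ ($Q{\left(h,Z \right)} = Z \left(1 + Z\right) Z = Z^{2} \left(1 + Z\right)$)
$\frac{1}{81923 + Q{\left(\sqrt{28 + 63},60 \right)}} = \frac{1}{81923 + 60^{2} \left(1 + 60\right)} = \frac{1}{81923 + 3600 \cdot 61} = \frac{1}{81923 + 219600} = \frac{1}{301523}$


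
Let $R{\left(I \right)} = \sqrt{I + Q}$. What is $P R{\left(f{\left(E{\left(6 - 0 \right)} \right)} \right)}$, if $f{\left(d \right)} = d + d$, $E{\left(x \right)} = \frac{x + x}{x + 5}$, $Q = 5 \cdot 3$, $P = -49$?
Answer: $- \frac{147 \sqrt{231}}{11} \approx -203.11$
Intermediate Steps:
$Q = 15$
$E{\left(x \right)} = \frac{2 x}{5 + x}$
$f{\left(d \right)} = 2 d$
$R{\left(I \right)} = \sqrt{15 + I}$ ($R{\left(I \right)} = \sqrt{I + 15} = \sqrt{15 + I}$)
$P R{\left(f{\left(E{\left(6 - 0 \right)} \right)} \right)} = - 49 \sqrt{15 + 2 \frac{2 \left(6 - 0\right)}{5 + \left(6 - 0\right)}} = - 49 \sqrt{15 + 2 \frac{2 \left(6 + 0\right)}{5 + \left(6 + 0\right)}} = - 49 \sqrt{15 + 2 \cdot 2 \cdot 6 \frac{1}{5 + 6}} = - 49 \sqrt{15 + 2 \cdot 2 \cdot 6 \cdot \frac{1}{11}} = - 49 \sqrt{15 + 2 \cdot \frac{12}{11}} = - 49 \sqrt{15 + \frac{24}{11}} = - 49 \sqrt{\frac{189}{11}} = - 49 \frac{3 \sqrt{231}}{11} = - \frac{147 \sqrt{231}}{11}$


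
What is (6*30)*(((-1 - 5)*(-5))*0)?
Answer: 0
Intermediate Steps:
(6*30)*(((-1 - 5)*(-5))*0) = 180*(-6*(-5)*0) = 180*(30*0) = 180*0 = 0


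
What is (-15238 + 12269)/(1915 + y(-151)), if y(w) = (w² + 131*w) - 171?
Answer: -2969/4764 ≈ -0.62322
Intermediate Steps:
y(w) = -171 + w² + 131*w
(-15238 + 12269)/(1915 + y(-151)) = (-15238 + 12269)/(1915 + (-171 + (-151)² + 131*(-151))) = -2969/(1915 + (-171 + 22801 - 19781)) = -2969/(1915 + 2849) = -2969/4764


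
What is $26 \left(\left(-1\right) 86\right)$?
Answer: $-2236$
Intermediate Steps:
$26 \left(\left(-1\right) 86\right) = 26 \left(-86\right) = -2236$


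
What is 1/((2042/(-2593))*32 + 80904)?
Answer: 2593/209718728 ≈ 1.2364e-5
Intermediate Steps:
1/((2042/(-2593))*32 + 80904) = 1/((2042*(-1/2593))*32 + 80904) = 1/(-2042/2593*32 + 80904) = 1/(-65344/2593 + 80904) = 1/(209718728/2593) = 2593/209718728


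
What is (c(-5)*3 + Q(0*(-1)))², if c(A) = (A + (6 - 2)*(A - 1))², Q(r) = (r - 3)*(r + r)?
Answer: 6365529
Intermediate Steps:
Q(r) = 2*r*(-3 + r) (Q(r) = (-3 + r)*(2*r) = 2*r*(-3 + r))
c(A) = (-4 + 5*A)² (c(A) = (A + 4*(-1 + A))² = (A + (-4 + 4*A))² = (-4 + 5*A)²)
(c(-5)*3 + Q(0*(-1)))² = ((-4 + 5*(-5))²*3 + 2*(0*(-1))*(-3 + 0*(-1)))² = ((-4 - 25)²*3 + 2*0*(-3 + 0))² = ((-29)²*3 + 2*0*(-3))² = (841*3 + 0)² = (2523 + 0)² = 2523² = 6365529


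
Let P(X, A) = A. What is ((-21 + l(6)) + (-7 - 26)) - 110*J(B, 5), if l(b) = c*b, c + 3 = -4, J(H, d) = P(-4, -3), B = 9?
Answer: 234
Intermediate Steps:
J(H, d) = -3
c = -7 (c = -3 - 4 = -7)
l(b) = -7*b
((-21 + l(6)) + (-7 - 26)) - 110*J(B, 5) = ((-21 - 7*6) + (-7 - 26)) - 110*(-3) = ((-21 - 42) - 33) + 330 = (-63 - 33) + 330 = -96 + 330 = 234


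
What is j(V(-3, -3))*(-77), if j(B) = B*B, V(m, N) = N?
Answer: -693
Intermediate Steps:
j(B) = B²
j(V(-3, -3))*(-77) = (-3)²*(-77) = 9*(-77) = -693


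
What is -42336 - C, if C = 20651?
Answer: -62987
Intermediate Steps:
-42336 - C = -42336 - 1*20651 = -42336 - 20651 = -62987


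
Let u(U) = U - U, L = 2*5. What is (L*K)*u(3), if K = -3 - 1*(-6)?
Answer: 0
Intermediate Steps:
K = 3 (K = -3 + 6 = 3)
L = 10
u(U) = 0
(L*K)*u(3) = (10*3)*0 = 30*0 = 0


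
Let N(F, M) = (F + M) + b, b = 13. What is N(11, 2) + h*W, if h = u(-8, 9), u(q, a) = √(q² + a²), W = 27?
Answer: 26 + 27*√145 ≈ 351.12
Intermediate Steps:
u(q, a) = √(a² + q²)
N(F, M) = 13 + F + M (N(F, M) = (F + M) + 13 = 13 + F + M)
h = √145 (h = √(9² + (-8)²) = √(81 + 64) = √145 ≈ 12.042)
N(11, 2) + h*W = (13 + 11 + 2) + √145*27 = 26 + 27*√145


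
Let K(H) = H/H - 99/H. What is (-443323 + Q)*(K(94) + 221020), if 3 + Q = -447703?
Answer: -18511907125375/94 ≈ -1.9694e+11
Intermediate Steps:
Q = -447706 (Q = -3 - 447703 = -447706)
K(H) = 1 - 99/H
(-443323 + Q)*(K(94) + 221020) = (-443323 - 447706)*((-99 + 94)/94 + 221020) = -891029*((1/94)*(-5) + 221020) = -891029*(-5/94 + 221020) = -891029*20775875/94 = -18511907125375/94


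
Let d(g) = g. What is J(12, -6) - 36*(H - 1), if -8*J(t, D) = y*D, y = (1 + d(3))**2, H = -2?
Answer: 120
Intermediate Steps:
y = 16 (y = (1 + 3)**2 = 4**2 = 16)
J(t, D) = -2*D
J(12, -6) - 36*(H - 1) = -2*(-6) - 36*(-2 - 1) = 12 - 36*(-3) = 12 + 108 = 120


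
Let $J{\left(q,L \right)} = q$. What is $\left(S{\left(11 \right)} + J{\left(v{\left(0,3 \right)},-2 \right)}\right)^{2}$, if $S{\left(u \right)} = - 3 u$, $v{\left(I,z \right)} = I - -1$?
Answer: $1024$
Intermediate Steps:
$v{\left(I,z \right)} = 1 + I$ ($v{\left(I,z \right)} = I + 1 = 1 + I$)
$\left(S{\left(11 \right)} + J{\left(v{\left(0,3 \right)},-2 \right)}\right)^{2} = \left(\left(-3\right) 11 + \left(1 + 0\right)\right)^{2} = \left(-33 + 1\right)^{2} = \left(-32\right)^{2} = 1024$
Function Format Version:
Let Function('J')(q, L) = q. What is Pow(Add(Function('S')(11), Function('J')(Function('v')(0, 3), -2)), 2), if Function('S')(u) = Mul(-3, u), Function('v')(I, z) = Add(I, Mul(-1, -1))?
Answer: 1024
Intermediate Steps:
Function('v')(I, z) = Add(1, I) (Function('v')(I, z) = Add(I, 1) = Add(1, I))
Pow(Add(Function('S')(11), Function('J')(Function('v')(0, 3), -2)), 2) = Pow(Add(Mul(-3, 11), Add(1, 0)), 2) = Pow(Add(-33, 1), 2) = Pow(-32, 2) = 1024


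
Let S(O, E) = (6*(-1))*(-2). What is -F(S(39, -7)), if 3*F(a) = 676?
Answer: -676/3 ≈ -225.33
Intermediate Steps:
S(O, E) = 12 (S(O, E) = -6*(-2) = 12)
F(a) = 676/3 (F(a) = (⅓)*676 = 676/3)
-F(S(39, -7)) = -1*676/3 = -676/3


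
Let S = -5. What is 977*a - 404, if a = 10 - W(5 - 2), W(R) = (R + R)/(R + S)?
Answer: 12297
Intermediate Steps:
W(R) = 2*R/(-5 + R) (W(R) = (R + R)/(R - 5) = (2*R)/(-5 + R) = 2*R/(-5 + R))
a = 13 (a = 10 - 2*(5 - 2)/(-5 + (5 - 2)) = 10 - 2*3/(-5 + 3) = 10 - 2*3/(-2) = 10 - 2*3*(-1)/2 = 10 - 1*(-3) = 10 + 3 = 13)
977*a - 404 = 977*13 - 404 = 12701 - 404 = 12297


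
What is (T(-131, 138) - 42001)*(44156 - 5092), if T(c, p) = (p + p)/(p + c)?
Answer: -11474307784/7 ≈ -1.6392e+9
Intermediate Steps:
T(c, p) = 2*p/(c + p) (T(c, p) = (2*p)/(c + p) = 2*p/(c + p))
(T(-131, 138) - 42001)*(44156 - 5092) = (2*138/(-131 + 138) - 42001)*(44156 - 5092) = (2*138/7 - 42001)*39064 = (2*138*(1/7) - 42001)*39064 = (276/7 - 42001)*39064 = -293731/7*39064 = -11474307784/7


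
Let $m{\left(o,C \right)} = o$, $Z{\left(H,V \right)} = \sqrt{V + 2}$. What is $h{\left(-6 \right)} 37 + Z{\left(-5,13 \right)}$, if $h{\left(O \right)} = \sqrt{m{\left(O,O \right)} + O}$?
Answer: $\sqrt{15} + 74 i \sqrt{3} \approx 3.873 + 128.17 i$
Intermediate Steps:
$Z{\left(H,V \right)} = \sqrt{2 + V}$
$h{\left(O \right)} = \sqrt{2} \sqrt{O}$ ($h{\left(O \right)} = \sqrt{O + O} = \sqrt{2 O} = \sqrt{2} \sqrt{O}$)
$h{\left(-6 \right)} 37 + Z{\left(-5,13 \right)} = \sqrt{2} \sqrt{-6} \cdot 37 + \sqrt{2 + 13} = \sqrt{2} i \sqrt{6} \cdot 37 + \sqrt{15} = 2 i \sqrt{3} \cdot 37 + \sqrt{15} = 74 i \sqrt{3} + \sqrt{15} = \sqrt{15} + 74 i \sqrt{3}$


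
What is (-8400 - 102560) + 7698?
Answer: -103262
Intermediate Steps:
(-8400 - 102560) + 7698 = -110960 + 7698 = -103262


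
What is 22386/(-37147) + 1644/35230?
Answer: -363794556/654344405 ≈ -0.55597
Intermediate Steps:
22386/(-37147) + 1644/35230 = 22386*(-1/37147) + 1644*(1/35230) = -22386/37147 + 822/17615 = -363794556/654344405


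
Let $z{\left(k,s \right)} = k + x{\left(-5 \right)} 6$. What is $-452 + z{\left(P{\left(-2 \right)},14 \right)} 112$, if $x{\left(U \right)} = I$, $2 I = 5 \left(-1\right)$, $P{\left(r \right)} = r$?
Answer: $-2356$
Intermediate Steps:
$I = - \frac{5}{2}$ ($I = \frac{5 \left(-1\right)}{2} = \frac{1}{2} \left(-5\right) = - \frac{5}{2} \approx -2.5$)
$x{\left(U \right)} = - \frac{5}{2}$
$z{\left(k,s \right)} = -15 + k$ ($z{\left(k,s \right)} = k - 15 = -15 + k$)
$-452 + z{\left(P{\left(-2 \right)},14 \right)} 112 = -452 + \left(-15 - 2\right) 112 = -452 - 1904 = -2356$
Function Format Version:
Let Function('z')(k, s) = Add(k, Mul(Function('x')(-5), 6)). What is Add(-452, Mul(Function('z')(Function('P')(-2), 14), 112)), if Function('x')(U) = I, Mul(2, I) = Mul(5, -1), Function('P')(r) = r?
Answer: -2356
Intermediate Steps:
I = Rational(-5, 2) (I = Mul(Rational(1, 2), Mul(5, -1)) = Mul(Rational(1, 2), -5) = Rational(-5, 2) ≈ -2.5000)
Function('x')(U) = Rational(-5, 2)
Function('z')(k, s) = Add(-15, k) (Function('z')(k, s) = Add(k, Mul(Rational(-5, 2), 6)) = Add(k, -15) = Add(-15, k))
Add(-452, Mul(Function('z')(Function('P')(-2), 14), 112)) = Add(-452, Mul(Add(-15, -2), 112)) = Add(-452, Mul(-17, 112)) = Add(-452, -1904) = -2356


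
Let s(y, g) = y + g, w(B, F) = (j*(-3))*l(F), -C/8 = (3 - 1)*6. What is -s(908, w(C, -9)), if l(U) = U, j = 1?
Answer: -935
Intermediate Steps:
C = -96 (C = -8*(3 - 1)*6 = -16*6 = -8*12 = -96)
w(B, F) = -3*F (w(B, F) = (1*(-3))*F = -3*F)
s(y, g) = g + y
-s(908, w(C, -9)) = -(-3*(-9) + 908) = -(27 + 908) = -1*935 = -935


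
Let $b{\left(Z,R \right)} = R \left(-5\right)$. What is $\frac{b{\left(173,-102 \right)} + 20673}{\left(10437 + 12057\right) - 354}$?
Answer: $\frac{7061}{7380} \approx 0.95677$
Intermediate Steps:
$b{\left(Z,R \right)} = - 5 R$
$\frac{b{\left(173,-102 \right)} + 20673}{\left(10437 + 12057\right) - 354} = \frac{\left(-5\right) \left(-102\right) + 20673}{\left(10437 + 12057\right) - 354} = \frac{510 + 20673}{22494 - 354} = \frac{21183}{22140} = 21183 \cdot \frac{1}{22140} = \frac{7061}{7380}$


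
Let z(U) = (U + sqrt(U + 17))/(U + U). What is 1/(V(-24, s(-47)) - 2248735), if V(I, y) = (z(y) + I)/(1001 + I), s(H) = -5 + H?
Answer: -23216357897464992/52207437134984199369011 + 101608*I*sqrt(35)/52207437134984199369011 ≈ -4.4469e-7 + 1.1514e-17*I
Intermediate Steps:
z(U) = (U + sqrt(17 + U))/(2*U) (z(U) = (U + sqrt(17 + U))/((2*U)) = (U + sqrt(17 + U))*(1/(2*U)) = (U + sqrt(17 + U))/(2*U))
V(I, y) = (I + (y + sqrt(17 + y))/(2*y))/(1001 + I) (V(I, y) = ((y + sqrt(17 + y))/(2*y) + I)/(1001 + I) = (I + (y + sqrt(17 + y))/(2*y))/(1001 + I))
1/(V(-24, s(-47)) - 2248735) = 1/(((-5 - 47) + sqrt(17 + (-5 - 47)) + 2*(-24)*(-5 - 47))/(2*(-5 - 47)*(1001 - 24)) - 2248735) = 1/((1/2)*(-52 + sqrt(17 - 52) + 2*(-24)*(-52))/(-52*977) - 2248735) = 1/((1/2)*(-1/52)*(1/977)*(-52 + sqrt(-35) + 2496) - 2248735) = 1/((1/2)*(-1/52)*(1/977)*(-52 + I*sqrt(35) + 2496) - 2248735) = 1/((1/2)*(-1/52)*(1/977)*(2444 + I*sqrt(35)) - 2248735) = 1/((-47/1954 - I*sqrt(35)/101608) - 2248735) = 1/(-4394028237/1954 - I*sqrt(35)/101608)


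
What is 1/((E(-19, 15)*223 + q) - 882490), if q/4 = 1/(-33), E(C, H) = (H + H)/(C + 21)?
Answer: -33/29011789 ≈ -1.1375e-6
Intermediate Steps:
E(C, H) = 2*H/(21 + C) (E(C, H) = (2*H)/(21 + C) = 2*H/(21 + C))
q = -4/33 (q = 4/(-33) = 4*(-1/33) = -4/33 ≈ -0.12121)
1/((E(-19, 15)*223 + q) - 882490) = 1/(((2*15/(21 - 19))*223 - 4/33) - 882490) = 1/(((2*15/2)*223 - 4/33) - 882490) = 1/(((2*15*(½))*223 - 4/33) - 882490) = 1/((15*223 - 4/33) - 882490) = 1/((3345 - 4/33) - 882490) = 1/(110381/33 - 882490) = 1/(-29011789/33) = -33/29011789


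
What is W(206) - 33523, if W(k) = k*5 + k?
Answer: -32287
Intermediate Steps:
W(k) = 6*k (W(k) = 5*k + k = 6*k)
W(206) - 33523 = 6*206 - 33523 = 1236 - 33523 = -32287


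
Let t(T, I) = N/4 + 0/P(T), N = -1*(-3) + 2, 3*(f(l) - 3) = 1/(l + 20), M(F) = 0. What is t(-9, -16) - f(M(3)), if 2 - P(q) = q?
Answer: -53/30 ≈ -1.7667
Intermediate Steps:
P(q) = 2 - q
f(l) = 3 + 1/(3*(20 + l)) (f(l) = 3 + 1/(3*(l + 20)) = 3 + 1/(3*(20 + l)))
N = 5 (N = 3 + 2 = 5)
t(T, I) = 5/4 (t(T, I) = 5/4 + 0/(2 - T) = 5*(¼) + 0 = 5/4 + 0 = 5/4)
t(-9, -16) - f(M(3)) = 5/4 - (181 + 9*0)/(3*(20 + 0)) = 5/4 - (181 + 0)/(3*20) = 5/4 - 181/(3*20) = 5/4 - 1*181/60 = 5/4 - 181/60 = -53/30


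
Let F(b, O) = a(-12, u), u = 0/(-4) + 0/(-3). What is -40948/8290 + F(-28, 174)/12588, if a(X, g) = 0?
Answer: -20474/4145 ≈ -4.9394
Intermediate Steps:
u = 0 (u = 0*(-¼) + 0*(-⅓) = 0 + 0 = 0)
F(b, O) = 0
-40948/8290 + F(-28, 174)/12588 = -40948/8290 + 0/12588 = -40948*1/8290 + 0*(1/12588) = -20474/4145 + 0 = -20474/4145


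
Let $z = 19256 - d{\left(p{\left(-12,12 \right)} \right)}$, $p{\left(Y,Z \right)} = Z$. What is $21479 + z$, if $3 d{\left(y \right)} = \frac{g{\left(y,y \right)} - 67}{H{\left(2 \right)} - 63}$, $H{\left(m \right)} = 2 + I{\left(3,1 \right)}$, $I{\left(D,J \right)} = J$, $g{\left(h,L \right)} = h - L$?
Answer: $\frac{7332233}{180} \approx 40735.0$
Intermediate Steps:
$H{\left(m \right)} = 3$ ($H{\left(m \right)} = 2 + 1 = 3$)
$d{\left(y \right)} = \frac{67}{180}$ ($d{\left(y \right)} = \frac{\left(\left(y - y\right) - 67\right) \frac{1}{3 - 63}}{3} = \frac{\left(0 - 67\right) \frac{1}{-60}}{3} = \frac{\left(-67\right) \left(- \frac{1}{60}\right)}{3} = \frac{1}{3} \cdot \frac{67}{60} = \frac{67}{180}$)
$z = \frac{3466013}{180}$ ($z = 19256 - \frac{67}{180} = \frac{3466013}{180} \approx 19256.0$)
$21479 + z = 21479 + \frac{3466013}{180} = \frac{7332233}{180}$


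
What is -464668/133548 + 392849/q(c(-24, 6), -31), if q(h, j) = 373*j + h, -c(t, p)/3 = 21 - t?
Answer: -14474971129/390561126 ≈ -37.062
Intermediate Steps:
c(t, p) = -63 + 3*t (c(t, p) = -3*(21 - t) = -63 + 3*t)
q(h, j) = h + 373*j
-464668/133548 + 392849/q(c(-24, 6), -31) = -464668/133548 + 392849/((-63 + 3*(-24)) + 373*(-31)) = -464668*1/133548 + 392849/((-63 - 72) - 11563) = -116167/33387 + 392849/(-135 - 11563) = -116167/33387 + 392849/(-11698) = -116167/33387 + 392849*(-1/11698) = -116167/33387 - 392849/11698 = -14474971129/390561126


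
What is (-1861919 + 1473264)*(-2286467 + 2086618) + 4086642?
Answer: 77676399737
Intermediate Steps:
(-1861919 + 1473264)*(-2286467 + 2086618) + 4086642 = -388655*(-199849) + 4086642 = 77672313095 + 4086642 = 77676399737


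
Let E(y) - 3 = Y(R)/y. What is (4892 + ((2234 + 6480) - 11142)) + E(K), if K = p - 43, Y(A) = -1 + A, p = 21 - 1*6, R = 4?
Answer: 69073/28 ≈ 2466.9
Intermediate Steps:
p = 15 (p = 21 - 6 = 15)
K = -28 (K = 15 - 43 = -28)
E(y) = 3 + 3/y (E(y) = 3 + (-1 + 4)/y = 3 + 3/y)
(4892 + ((2234 + 6480) - 11142)) + E(K) = (4892 + ((2234 + 6480) - 11142)) + (3 + 3/(-28)) = (4892 + (8714 - 11142)) + (3 + 3*(-1/28)) = (4892 - 2428) + (3 - 3/28) = 2464 + 81/28 = 69073/28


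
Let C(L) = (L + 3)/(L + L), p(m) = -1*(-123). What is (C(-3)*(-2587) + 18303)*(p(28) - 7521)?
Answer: -135405594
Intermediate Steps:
p(m) = 123
C(L) = (3 + L)/(2*L) (C(L) = (3 + L)/((2*L)) = (3 + L)*(1/(2*L)) = (3 + L)/(2*L))
(C(-3)*(-2587) + 18303)*(p(28) - 7521) = (((1/2)*(3 - 3)/(-3))*(-2587) + 18303)*(123 - 7521) = (((1/2)*(-1/3)*0)*(-2587) + 18303)*(-7398) = (0*(-2587) + 18303)*(-7398) = (0 + 18303)*(-7398) = 18303*(-7398) = -135405594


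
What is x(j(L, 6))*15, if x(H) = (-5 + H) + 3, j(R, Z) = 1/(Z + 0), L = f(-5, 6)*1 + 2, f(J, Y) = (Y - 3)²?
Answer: -55/2 ≈ -27.500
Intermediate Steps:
f(J, Y) = (-3 + Y)²
L = 11 (L = (-3 + 6)²*1 + 2 = 3²*1 + 2 = 9*1 + 2 = 9 + 2 = 11)
j(R, Z) = 1/Z
x(H) = -2 + H
x(j(L, 6))*15 = (-2 + 1/6)*15 = (-2 + ⅙)*15 = -11/6*15 = -55/2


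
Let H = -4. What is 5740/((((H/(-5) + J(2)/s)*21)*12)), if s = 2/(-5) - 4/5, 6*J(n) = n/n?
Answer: 4100/119 ≈ 34.454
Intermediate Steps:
J(n) = ⅙ (J(n) = (n/n)/6 = (⅙)*1 = ⅙)
s = -6/5 (s = 2*(-⅕) - 4*⅕ = -⅖ - ⅘ = -6/5 ≈ -1.2000)
5740/((((H/(-5) + J(2)/s)*21)*12)) = 5740/((((-4/(-5) + 1/(6*(-6/5)))*21)*12)) = 5740/((((-4*(-⅕) + (⅙)*(-⅚))*21)*12)) = 5740/((((⅘ - 5/36)*21)*12)) = 5740/((((119/180)*21)*12)) = 5740/(((833/60)*12)) = 5740/(833/5) = 5740*(5/833) = 4100/119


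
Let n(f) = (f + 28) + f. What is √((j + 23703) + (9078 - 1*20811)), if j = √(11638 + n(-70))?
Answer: √(11970 + √11526) ≈ 109.90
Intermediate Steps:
n(f) = 28 + 2*f (n(f) = (28 + f) + f = 28 + 2*f)
j = √11526 (j = √(11638 + (28 + 2*(-70))) = √(11638 + (28 - 140)) = √(11638 - 112) = √11526 ≈ 107.36)
√((j + 23703) + (9078 - 1*20811)) = √((√11526 + 23703) + (9078 - 1*20811)) = √((23703 + √11526) + (9078 - 20811)) = √((23703 + √11526) - 11733) = √(11970 + √11526)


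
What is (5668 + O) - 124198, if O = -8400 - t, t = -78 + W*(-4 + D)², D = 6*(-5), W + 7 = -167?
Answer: 74292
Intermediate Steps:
W = -174 (W = -7 - 167 = -174)
D = -30
t = -201222 (t = -78 - 174*(-4 - 30)² = -78 - 174*(-34)² = -78 - 174*1156 = -78 - 201144 = -201222)
O = 192822 (O = -8400 - 1*(-201222) = -8400 + 201222 = 192822)
(5668 + O) - 124198 = (5668 + 192822) - 124198 = 198490 - 124198 = 74292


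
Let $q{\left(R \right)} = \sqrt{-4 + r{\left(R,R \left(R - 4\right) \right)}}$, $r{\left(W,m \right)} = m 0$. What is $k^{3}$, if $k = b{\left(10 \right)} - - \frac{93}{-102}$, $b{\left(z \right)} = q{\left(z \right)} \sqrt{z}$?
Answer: $\frac{4270529}{39304} - \frac{43357 i \sqrt{10}}{578} \approx 108.65 - 237.21 i$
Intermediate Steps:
$r{\left(W,m \right)} = 0$
$q{\left(R \right)} = 2 i$ ($q{\left(R \right)} = \sqrt{-4 + 0} = \sqrt{-4} = 2 i$)
$b{\left(z \right)} = 2 i \sqrt{z}$
$k = - \frac{31}{34} + 2 i \sqrt{10}$ ($k = 2 i \sqrt{10} - - \frac{93}{-102} = 2 i \sqrt{10} - \left(-93\right) \left(- \frac{1}{102}\right) = 2 i \sqrt{10} - \frac{31}{34} = - \frac{31}{34} + 2 i \sqrt{10} \approx -0.91177 + 6.3246 i$)
$k^{3} = \left(- \frac{31}{34} + 2 i \sqrt{10}\right)^{3}$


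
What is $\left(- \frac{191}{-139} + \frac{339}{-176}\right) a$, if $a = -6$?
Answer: $\frac{40515}{12232} \approx 3.3122$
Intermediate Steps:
$\left(- \frac{191}{-139} + \frac{339}{-176}\right) a = \left(- \frac{191}{-139} + \frac{339}{-176}\right) \left(-6\right) = \left(\left(-191\right) \left(- \frac{1}{139}\right) + 339 \left(- \frac{1}{176}\right)\right) \left(-6\right) = \left(\frac{191}{139} - \frac{339}{176}\right) \left(-6\right) = \left(- \frac{13505}{24464}\right) \left(-6\right) = \frac{40515}{12232}$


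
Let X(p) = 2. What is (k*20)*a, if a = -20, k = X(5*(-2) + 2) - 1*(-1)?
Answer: -1200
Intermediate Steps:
k = 3 (k = 2 - 1*(-1) = 2 + 1 = 3)
(k*20)*a = (3*20)*(-20) = 60*(-20) = -1200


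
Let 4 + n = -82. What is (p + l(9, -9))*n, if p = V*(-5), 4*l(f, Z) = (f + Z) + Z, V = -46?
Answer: -39173/2 ≈ -19587.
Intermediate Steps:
n = -86 (n = -4 - 82 = -86)
l(f, Z) = Z/2 + f/4 (l(f, Z) = ((f + Z) + Z)/4 = ((Z + f) + Z)/4 = (f + 2*Z)/4 = Z/2 + f/4)
p = 230 (p = -46*(-5) = 230)
(p + l(9, -9))*n = (230 + ((½)*(-9) + (¼)*9))*(-86) = (230 + (-9/2 + 9/4))*(-86) = (230 - 9/4)*(-86) = (911/4)*(-86) = -39173/2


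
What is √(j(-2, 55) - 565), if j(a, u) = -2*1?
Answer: 9*I*√7 ≈ 23.812*I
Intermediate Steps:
j(a, u) = -2
√(j(-2, 55) - 565) = √(-2 - 565) = √(-567) = 9*I*√7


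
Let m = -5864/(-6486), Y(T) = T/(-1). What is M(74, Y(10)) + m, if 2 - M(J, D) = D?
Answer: 41848/3243 ≈ 12.904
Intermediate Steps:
Y(T) = -T (Y(T) = T*(-1) = -T)
M(J, D) = 2 - D
m = 2932/3243 (m = -5864*(-1/6486) = 2932/3243 ≈ 0.90410)
M(74, Y(10)) + m = (2 - (-1)*10) + 2932/3243 = (2 - 1*(-10)) + 2932/3243 = (2 + 10) + 2932/3243 = 12 + 2932/3243 = 41848/3243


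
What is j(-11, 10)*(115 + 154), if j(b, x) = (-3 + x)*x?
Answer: 18830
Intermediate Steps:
j(b, x) = x*(-3 + x)
j(-11, 10)*(115 + 154) = (10*(-3 + 10))*(115 + 154) = (10*7)*269 = 70*269 = 18830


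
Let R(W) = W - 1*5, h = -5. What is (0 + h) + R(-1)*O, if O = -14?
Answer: 79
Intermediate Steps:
R(W) = -5 + W (R(W) = W - 5 = -5 + W)
(0 + h) + R(-1)*O = (0 - 5) + (-5 - 1)*(-14) = -5 - 6*(-14) = -5 + 84 = 79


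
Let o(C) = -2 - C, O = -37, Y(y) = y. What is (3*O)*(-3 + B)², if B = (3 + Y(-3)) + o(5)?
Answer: -11100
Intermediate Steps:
B = -7 (B = (3 - 3) + (-2 - 1*5) = 0 + (-2 - 5) = 0 - 7 = -7)
(3*O)*(-3 + B)² = (3*(-37))*(-3 - 7)² = -111*(-10)² = -111*100 = -11100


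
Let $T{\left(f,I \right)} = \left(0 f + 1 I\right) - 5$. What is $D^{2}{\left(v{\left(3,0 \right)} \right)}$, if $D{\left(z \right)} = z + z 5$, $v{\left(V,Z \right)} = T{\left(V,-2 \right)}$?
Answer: $1764$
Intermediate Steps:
$T{\left(f,I \right)} = -5 + I$ ($T{\left(f,I \right)} = \left(0 + I\right) - 5 = I - 5 = -5 + I$)
$v{\left(V,Z \right)} = -7$ ($v{\left(V,Z \right)} = -5 - 2 = -7$)
$D{\left(z \right)} = 6 z$ ($D{\left(z \right)} = z + 5 z = 6 z$)
$D^{2}{\left(v{\left(3,0 \right)} \right)} = \left(6 \left(-7\right)\right)^{2} = \left(-42\right)^{2} = 1764$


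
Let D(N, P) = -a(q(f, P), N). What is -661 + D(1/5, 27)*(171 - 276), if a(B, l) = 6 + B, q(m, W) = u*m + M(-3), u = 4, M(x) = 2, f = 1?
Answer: 599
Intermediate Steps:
q(m, W) = 2 + 4*m (q(m, W) = 4*m + 2 = 2 + 4*m)
D(N, P) = -12 (D(N, P) = -(6 + (2 + 4*1)) = -(6 + (2 + 4)) = -(6 + 6) = -1*12 = -12)
-661 + D(1/5, 27)*(171 - 276) = -661 - 12*(171 - 276) = -661 - 12*(-105) = -661 + 1260 = 599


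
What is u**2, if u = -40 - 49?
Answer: 7921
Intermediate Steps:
u = -89
u**2 = (-89)**2 = 7921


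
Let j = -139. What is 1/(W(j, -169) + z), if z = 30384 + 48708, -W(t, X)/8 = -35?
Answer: 1/79372 ≈ 1.2599e-5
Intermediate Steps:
W(t, X) = 280 (W(t, X) = -8*(-35) = 280)
z = 79092
1/(W(j, -169) + z) = 1/(280 + 79092) = 1/79372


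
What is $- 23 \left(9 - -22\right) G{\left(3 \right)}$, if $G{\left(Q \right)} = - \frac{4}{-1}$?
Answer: $-2852$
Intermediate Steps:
$G{\left(Q \right)} = 4$ ($G{\left(Q \right)} = \left(-4\right) \left(-1\right) = 4$)
$- 23 \left(9 - -22\right) G{\left(3 \right)} = - 23 \left(9 - -22\right) 4 = - 23 \left(9 + 22\right) 4 = \left(-23\right) 31 \cdot 4 = \left(-713\right) 4 = -2852$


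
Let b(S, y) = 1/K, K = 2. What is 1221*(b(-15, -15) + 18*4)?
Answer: 177045/2 ≈ 88523.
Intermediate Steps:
b(S, y) = ½ (b(S, y) = 1/2 = ½)
1221*(b(-15, -15) + 18*4) = 1221*(½ + 18*4) = 1221*(½ + 72) = 1221*(145/2) = 177045/2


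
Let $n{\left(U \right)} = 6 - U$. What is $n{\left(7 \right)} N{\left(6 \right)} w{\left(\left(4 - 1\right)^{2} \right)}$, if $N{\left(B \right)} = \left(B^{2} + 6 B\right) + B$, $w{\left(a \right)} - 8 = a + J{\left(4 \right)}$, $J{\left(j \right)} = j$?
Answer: $-1638$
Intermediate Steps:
$w{\left(a \right)} = 12 + a$ ($w{\left(a \right)} = 8 + \left(a + 4\right) = 8 + \left(4 + a\right) = 12 + a$)
$N{\left(B \right)} = B^{2} + 7 B$
$n{\left(7 \right)} N{\left(6 \right)} w{\left(\left(4 - 1\right)^{2} \right)} = \left(6 - 7\right) 6 \left(7 + 6\right) \left(12 + \left(4 - 1\right)^{2}\right) = \left(6 - 7\right) 6 \cdot 13 \left(12 + 3^{2}\right) = \left(-1\right) 78 \left(12 + 9\right) = \left(-78\right) 21 = -1638$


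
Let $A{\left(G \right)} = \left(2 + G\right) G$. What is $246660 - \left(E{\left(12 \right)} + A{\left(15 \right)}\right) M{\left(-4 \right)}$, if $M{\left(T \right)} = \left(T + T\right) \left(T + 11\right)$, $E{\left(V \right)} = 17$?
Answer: $261892$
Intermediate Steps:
$A{\left(G \right)} = G \left(2 + G\right)$
$M{\left(T \right)} = 2 T \left(11 + T\right)$
$246660 - \left(E{\left(12 \right)} + A{\left(15 \right)}\right) M{\left(-4 \right)} = 246660 - \left(17 + 15 \left(2 + 15\right)\right) 2 \left(-4\right) \left(11 - 4\right) = 246660 - \left(17 + 15 \cdot 17\right) 2 \left(-4\right) 7 = 246660 - \left(17 + 255\right) \left(-56\right) = 246660 - 272 \left(-56\right) = 246660 - -15232 = 246660 + 15232 = 261892$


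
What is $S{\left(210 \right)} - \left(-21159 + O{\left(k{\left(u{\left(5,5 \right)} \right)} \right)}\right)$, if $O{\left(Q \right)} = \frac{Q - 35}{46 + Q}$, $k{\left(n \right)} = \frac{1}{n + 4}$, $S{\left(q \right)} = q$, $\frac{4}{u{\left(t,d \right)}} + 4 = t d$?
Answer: $\frac{86953520}{4069} \approx 21370.0$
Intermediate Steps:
$u{\left(t,d \right)} = \frac{4}{-4 + d t}$ ($u{\left(t,d \right)} = \frac{4}{-4 + t d} = \frac{4}{-4 + d t}$)
$k{\left(n \right)} = \frac{1}{4 + n}$
$O{\left(Q \right)} = \frac{-35 + Q}{46 + Q}$
$S{\left(210 \right)} - \left(-21159 + O{\left(k{\left(u{\left(5,5 \right)} \right)} \right)}\right) = 210 + \left(21159 - \frac{-35 + \frac{1}{4 + \frac{4}{-4 + 5 \cdot 5}}}{46 + \frac{1}{4 + \frac{4}{-4 + 5 \cdot 5}}}\right) = 210 + \left(21159 - \frac{-35 + \frac{1}{4 + \frac{4}{-4 + 25}}}{46 + \frac{1}{4 + \frac{4}{-4 + 25}}}\right) = 210 + \left(21159 - \frac{-35 + \frac{1}{4 + \frac{4}{21}}}{46 + \frac{1}{4 + \frac{4}{21}}}\right) = 210 + \left(21159 - \frac{-35 + \frac{1}{\frac{88}{21}}}{46 + \frac{1}{\frac{88}{21}}}\right) = 210 + \left(21159 - \frac{-35 + \frac{21}{88}}{46 + \frac{21}{88}}\right) = 210 + \left(21159 - \frac{1}{\frac{4069}{88}} \left(- \frac{3059}{88}\right)\right) = 210 + \left(21159 - \frac{88}{4069} \left(- \frac{3059}{88}\right)\right) = 210 + \left(21159 - - \frac{3059}{4069}\right) = 210 + \left(21159 + \frac{3059}{4069}\right) = 210 + \frac{86099030}{4069} = \frac{86953520}{4069}$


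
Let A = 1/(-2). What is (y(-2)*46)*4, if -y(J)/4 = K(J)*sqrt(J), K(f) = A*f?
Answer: -736*I*sqrt(2) ≈ -1040.9*I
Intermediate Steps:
A = -1/2 ≈ -0.50000
K(f) = -f/2
y(J) = 2*J**(3/2) (y(J) = -4*(-J/2)*sqrt(J) = -(-2)*J**(3/2) = 2*J**(3/2))
(y(-2)*46)*4 = ((2*(-2)**(3/2))*46)*4 = ((2*(-2*I*sqrt(2)))*46)*4 = (-4*I*sqrt(2)*46)*4 = -184*I*sqrt(2)*4 = -736*I*sqrt(2)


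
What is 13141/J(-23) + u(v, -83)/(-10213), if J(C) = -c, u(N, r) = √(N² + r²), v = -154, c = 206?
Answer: -13141/206 - √30605/10213 ≈ -63.808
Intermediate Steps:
J(C) = -206 (J(C) = -1*206 = -206)
13141/J(-23) + u(v, -83)/(-10213) = 13141/(-206) + √((-154)² + (-83)²)/(-10213) = 13141*(-1/206) + √(23716 + 6889)*(-1/10213) = -13141/206 + √30605*(-1/10213) = -13141/206 - √30605/10213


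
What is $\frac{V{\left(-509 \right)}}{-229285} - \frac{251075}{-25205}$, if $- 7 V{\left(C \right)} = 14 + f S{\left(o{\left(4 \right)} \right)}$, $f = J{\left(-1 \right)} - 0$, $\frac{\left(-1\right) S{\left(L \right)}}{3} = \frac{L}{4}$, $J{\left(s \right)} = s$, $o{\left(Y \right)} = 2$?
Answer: $\frac{161189804121}{16181559590} \approx 9.9613$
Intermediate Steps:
$S{\left(L \right)} = - \frac{3 L}{4}$ ($S{\left(L \right)} = - 3 \frac{L}{4} = - \frac{3 L}{4}$)
$f = -1$ ($f = -1 - 0 = -1 + 0 = -1$)
$V{\left(C \right)} = - \frac{31}{14}$ ($V{\left(C \right)} = - \frac{14 - \left(- \frac{3}{4}\right) 2}{7} = - \frac{14 - - \frac{3}{2}}{7} = - \frac{14 + \frac{3}{2}}{7} = \left(- \frac{1}{7}\right) \frac{31}{2} = - \frac{31}{14}$)
$\frac{V{\left(-509 \right)}}{-229285} - \frac{251075}{-25205} = - \frac{31}{14 \left(-229285\right)} - \frac{251075}{-25205} = \left(- \frac{31}{14}\right) \left(- \frac{1}{229285}\right) - - \frac{50215}{5041} = \frac{31}{3209990} + \frac{50215}{5041} = \frac{161189804121}{16181559590}$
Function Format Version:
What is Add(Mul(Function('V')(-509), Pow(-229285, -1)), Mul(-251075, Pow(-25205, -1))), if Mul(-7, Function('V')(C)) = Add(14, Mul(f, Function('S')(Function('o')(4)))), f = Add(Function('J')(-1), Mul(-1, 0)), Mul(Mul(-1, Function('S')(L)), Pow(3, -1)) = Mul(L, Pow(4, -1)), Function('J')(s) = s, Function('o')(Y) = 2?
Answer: Rational(161189804121, 16181559590) ≈ 9.9613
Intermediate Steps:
Function('S')(L) = Mul(Rational(-3, 4), L) (Function('S')(L) = Mul(-3, Mul(L, Pow(4, -1))) = Mul(-3, Mul(L, Rational(1, 4))) = Mul(-3, Mul(Rational(1, 4), L)) = Mul(Rational(-3, 4), L))
f = -1 (f = Add(-1, Mul(-1, 0)) = Add(-1, 0) = -1)
Function('V')(C) = Rational(-31, 14) (Function('V')(C) = Mul(Rational(-1, 7), Add(14, Mul(-1, Mul(Rational(-3, 4), 2)))) = Mul(Rational(-1, 7), Add(14, Mul(-1, Rational(-3, 2)))) = Mul(Rational(-1, 7), Add(14, Rational(3, 2))) = Mul(Rational(-1, 7), Rational(31, 2)) = Rational(-31, 14))
Add(Mul(Function('V')(-509), Pow(-229285, -1)), Mul(-251075, Pow(-25205, -1))) = Add(Mul(Rational(-31, 14), Pow(-229285, -1)), Mul(-251075, Pow(-25205, -1))) = Add(Mul(Rational(-31, 14), Rational(-1, 229285)), Mul(-251075, Rational(-1, 25205))) = Add(Rational(31, 3209990), Rational(50215, 5041)) = Rational(161189804121, 16181559590)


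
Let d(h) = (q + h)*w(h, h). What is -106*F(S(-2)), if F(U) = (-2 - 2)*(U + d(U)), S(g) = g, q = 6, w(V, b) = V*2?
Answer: -7632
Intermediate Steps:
w(V, b) = 2*V
d(h) = 2*h*(6 + h) (d(h) = (6 + h)*(2*h) = 2*h*(6 + h))
F(U) = -4*U - 8*U*(6 + U) (F(U) = (-2 - 2)*(U + 2*U*(6 + U)) = -4*(U + 2*U*(6 + U)) = -4*U - 8*U*(6 + U))
-106*F(S(-2)) = -424*(-2)*(-13 - 2*(-2)) = -424*(-2)*(-13 + 4) = -424*(-2)*(-9) = -106*72 = -7632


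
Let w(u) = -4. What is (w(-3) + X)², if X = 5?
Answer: 1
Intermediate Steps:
(w(-3) + X)² = (-4 + 5)² = 1² = 1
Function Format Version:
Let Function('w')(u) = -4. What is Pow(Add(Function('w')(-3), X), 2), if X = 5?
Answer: 1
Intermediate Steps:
Pow(Add(Function('w')(-3), X), 2) = Pow(Add(-4, 5), 2) = Pow(1, 2) = 1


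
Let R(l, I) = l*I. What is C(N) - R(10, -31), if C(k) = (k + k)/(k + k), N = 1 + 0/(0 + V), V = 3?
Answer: 311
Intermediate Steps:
R(l, I) = I*l
N = 1 (N = 1 + 0/(0 + 3) = 1 + 0/3 = 1 + (⅓)*0 = 1 + 0 = 1)
C(k) = 1 (C(k) = (2*k)/((2*k)) = (2*k)*(1/(2*k)) = 1)
C(N) - R(10, -31) = 1 - (-31)*10 = 1 - 1*(-310) = 1 + 310 = 311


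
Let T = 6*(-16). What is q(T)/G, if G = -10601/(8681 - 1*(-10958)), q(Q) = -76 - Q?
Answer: -392780/10601 ≈ -37.051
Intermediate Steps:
T = -96
G = -10601/19639 (G = -10601/(8681 + 10958) = -10601/19639 ≈ -0.53979)
q(T)/G = (-76 - 1*(-96))/(-10601/19639) = (-76 + 96)*(-19639/10601) = 20*(-19639/10601) = -392780/10601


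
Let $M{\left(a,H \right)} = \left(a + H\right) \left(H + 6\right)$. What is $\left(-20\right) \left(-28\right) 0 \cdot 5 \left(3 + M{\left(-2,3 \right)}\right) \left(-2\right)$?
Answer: $0$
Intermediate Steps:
$M{\left(a,H \right)} = \left(6 + H\right) \left(H + a\right)$ ($M{\left(a,H \right)} = \left(H + a\right) \left(6 + H\right) = \left(6 + H\right) \left(H + a\right)$)
$\left(-20\right) \left(-28\right) 0 \cdot 5 \left(3 + M{\left(-2,3 \right)}\right) \left(-2\right) = \left(-20\right) \left(-28\right) 0 \cdot 5 \left(3 + \left(3^{2} + 6 \cdot 3 + 6 \left(-2\right) + 3 \left(-2\right)\right)\right) \left(-2\right) = 560 \cdot 0 \cdot 5 \left(3 + \left(9 + 18 - 12 - 6\right)\right) \left(-2\right) = 560 \cdot 0 \cdot 5 \left(3 + 9\right) \left(-2\right) = 560 \cdot 0 \cdot 5 \cdot 12 \left(-2\right) = 560 \cdot 0 \cdot 60 \left(-2\right) = 560 \cdot 0 \left(-2\right) = 560 \cdot 0 = 0$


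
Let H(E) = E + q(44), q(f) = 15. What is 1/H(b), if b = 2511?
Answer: 1/2526 ≈ 0.00039588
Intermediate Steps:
H(E) = 15 + E (H(E) = E + 15 = 15 + E)
1/H(b) = 1/(15 + 2511) = 1/2526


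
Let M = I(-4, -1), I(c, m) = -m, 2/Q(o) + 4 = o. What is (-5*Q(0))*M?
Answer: 5/2 ≈ 2.5000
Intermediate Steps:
Q(o) = 2/(-4 + o)
M = 1 (M = -1*(-1) = 1)
(-5*Q(0))*M = -10/(-4 + 0)*1 = -10/(-4)*1 = -10*(-1)/4*1 = -5*(-1/2)*1 = (5/2)*1 = 5/2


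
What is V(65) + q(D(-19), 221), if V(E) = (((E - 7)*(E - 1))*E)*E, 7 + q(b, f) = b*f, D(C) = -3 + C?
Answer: 15678331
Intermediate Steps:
q(b, f) = -7 + b*f
V(E) = E²*(-1 + E)*(-7 + E) (V(E) = (((-7 + E)*(-1 + E))*E)*E = (((-1 + E)*(-7 + E))*E)*E = (E*(-1 + E)*(-7 + E))*E = E²*(-1 + E)*(-7 + E))
V(65) + q(D(-19), 221) = 65²*(7 + 65² - 8*65) + (-7 + (-3 - 19)*221) = 4225*(7 + 4225 - 520) + (-7 - 22*221) = 4225*3712 + (-7 - 4862) = 15683200 - 4869 = 15678331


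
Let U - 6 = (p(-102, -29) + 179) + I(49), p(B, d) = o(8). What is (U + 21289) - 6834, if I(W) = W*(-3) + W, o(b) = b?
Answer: 14550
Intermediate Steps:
p(B, d) = 8
I(W) = -2*W (I(W) = -3*W + W = -2*W)
U = 95 (U = 6 + ((8 + 179) - 2*49) = 6 + (187 - 98) = 6 + 89 = 95)
(U + 21289) - 6834 = (95 + 21289) - 6834 = 21384 - 6834 = 14550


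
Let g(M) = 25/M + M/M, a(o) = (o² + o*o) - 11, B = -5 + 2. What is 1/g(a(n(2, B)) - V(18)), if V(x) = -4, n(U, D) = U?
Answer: 1/26 ≈ 0.038462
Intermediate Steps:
B = -3
a(o) = -11 + 2*o² (a(o) = (o² + o²) - 11 = 2*o² - 11 = -11 + 2*o²)
g(M) = 1 + 25/M (g(M) = 25/M + 1 = 1 + 25/M)
1/g(a(n(2, B)) - V(18)) = 1/((25 + ((-11 + 2*2²) - 1*(-4)))/((-11 + 2*2²) - 1*(-4))) = 1/((25 + ((-11 + 2*4) + 4))/((-11 + 2*4) + 4)) = 1/((25 + ((-11 + 8) + 4))/((-11 + 8) + 4)) = 1/((25 + (-3 + 4))/(-3 + 4)) = 1/((25 + 1)/1) = 1/(1*26) = 1/26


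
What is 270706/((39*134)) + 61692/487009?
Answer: 66079330373/1272554517 ≈ 51.927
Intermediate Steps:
270706/((39*134)) + 61692/487009 = 270706/5226 + 61692*(1/487009) = 270706*(1/5226) + 61692/487009 = 135353/2613 + 61692/487009 = 66079330373/1272554517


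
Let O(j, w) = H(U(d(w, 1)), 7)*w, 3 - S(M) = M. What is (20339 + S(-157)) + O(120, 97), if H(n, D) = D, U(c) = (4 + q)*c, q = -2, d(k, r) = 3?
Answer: 21178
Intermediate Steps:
U(c) = 2*c (U(c) = (4 - 2)*c = 2*c)
S(M) = 3 - M
O(j, w) = 7*w
(20339 + S(-157)) + O(120, 97) = (20339 + (3 - 1*(-157))) + 7*97 = (20339 + (3 + 157)) + 679 = (20339 + 160) + 679 = 20499 + 679 = 21178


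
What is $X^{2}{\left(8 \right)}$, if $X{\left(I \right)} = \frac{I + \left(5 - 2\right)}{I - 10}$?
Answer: $\frac{121}{4} \approx 30.25$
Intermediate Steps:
$X{\left(I \right)} = \frac{3 + I}{-10 + I}$ ($X{\left(I \right)} = \frac{I + 3}{-10 + I} = \frac{3 + I}{-10 + I}$)
$X^{2}{\left(8 \right)} = \left(\frac{3 + 8}{-10 + 8}\right)^{2} = \left(\frac{1}{-2} \cdot 11\right)^{2} = \left(\left(- \frac{1}{2}\right) 11\right)^{2} = \left(- \frac{11}{2}\right)^{2} = \frac{121}{4}$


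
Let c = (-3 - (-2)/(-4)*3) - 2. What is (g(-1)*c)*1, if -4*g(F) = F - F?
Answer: 0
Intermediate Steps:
c = -13/2 (c = (-3 - (-2)*(-1)/4*3) - 2 = (-3 - 1*1/2*3) - 2 = (-3 - 1/2*3) - 2 = (-3 - 3/2) - 2 = -9/2 - 2 = -13/2 ≈ -6.5000)
g(F) = 0 (g(F) = -(F - F)/4 = -1/4*0 = 0)
(g(-1)*c)*1 = (0*(-13/2))*1 = 0*1 = 0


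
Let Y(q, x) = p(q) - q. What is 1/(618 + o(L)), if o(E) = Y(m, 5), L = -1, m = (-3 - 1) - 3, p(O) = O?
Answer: 1/618 ≈ 0.0016181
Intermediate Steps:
m = -7 (m = -4 - 3 = -7)
Y(q, x) = 0 (Y(q, x) = q - q = 0)
o(E) = 0
1/(618 + o(L)) = 1/(618 + 0) = 1/618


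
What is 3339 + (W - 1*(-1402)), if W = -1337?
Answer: 3404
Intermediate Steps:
3339 + (W - 1*(-1402)) = 3339 + (-1337 - 1*(-1402)) = 3339 + (-1337 + 1402) = 3339 + 65 = 3404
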